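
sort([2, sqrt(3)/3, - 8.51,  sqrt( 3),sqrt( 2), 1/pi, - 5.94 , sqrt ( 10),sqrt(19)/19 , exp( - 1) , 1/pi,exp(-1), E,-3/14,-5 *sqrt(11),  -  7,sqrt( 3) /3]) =[-5*sqrt(11), - 8.51,-7,  -  5.94, - 3/14,sqrt ( 19 )/19, 1/pi, 1/pi, exp(-1),exp( - 1),sqrt(3)/3,  sqrt( 3)/3,sqrt(2),sqrt( 3),  2, E,  sqrt( 10)]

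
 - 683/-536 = 683/536 = 1.27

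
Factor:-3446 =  - 2^1*1723^1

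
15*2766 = 41490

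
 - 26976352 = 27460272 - 54436624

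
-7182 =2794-9976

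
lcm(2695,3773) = 18865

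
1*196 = 196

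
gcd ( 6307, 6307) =6307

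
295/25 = 11  +  4/5 = 11.80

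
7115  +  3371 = 10486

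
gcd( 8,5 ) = 1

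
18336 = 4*4584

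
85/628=85/628=0.14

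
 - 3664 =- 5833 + 2169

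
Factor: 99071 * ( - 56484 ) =-2^2*3^3 * 7^1 * 523^1*14153^1 = -5595926364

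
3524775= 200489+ 3324286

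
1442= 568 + 874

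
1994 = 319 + 1675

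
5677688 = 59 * 96232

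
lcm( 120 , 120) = 120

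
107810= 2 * 53905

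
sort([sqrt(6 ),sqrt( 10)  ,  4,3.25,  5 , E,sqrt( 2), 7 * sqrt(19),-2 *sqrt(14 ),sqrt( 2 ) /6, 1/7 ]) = [ - 2*sqrt( 14),  1/7, sqrt(2 )/6,  sqrt( 2), sqrt( 6),E,  sqrt( 10 ), 3.25 , 4,  5,7*sqrt( 19 )]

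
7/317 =7/317 = 0.02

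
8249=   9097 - 848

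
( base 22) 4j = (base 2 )1101011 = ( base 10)107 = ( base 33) 38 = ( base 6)255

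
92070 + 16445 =108515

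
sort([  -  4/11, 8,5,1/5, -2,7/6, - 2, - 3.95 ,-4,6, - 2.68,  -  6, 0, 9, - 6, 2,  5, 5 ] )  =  [ - 6,-6, - 4, - 3.95, - 2.68, - 2, - 2, -4/11, 0,1/5, 7/6,2,5, 5,5, 6, 8, 9 ] 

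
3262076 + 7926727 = 11188803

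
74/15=4  +  14/15 = 4.93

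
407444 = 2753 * 148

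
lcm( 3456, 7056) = 169344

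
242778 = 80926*3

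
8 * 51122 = 408976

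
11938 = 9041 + 2897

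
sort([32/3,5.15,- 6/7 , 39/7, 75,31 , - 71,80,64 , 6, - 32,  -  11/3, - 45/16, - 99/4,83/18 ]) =[ - 71, - 32, - 99/4, - 11/3 , - 45/16, - 6/7, 83/18,5.15, 39/7, 6,32/3, 31, 64 , 75, 80] 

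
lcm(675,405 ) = 2025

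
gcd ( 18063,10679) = 1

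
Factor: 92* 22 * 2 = 2^4*11^1*23^1 = 4048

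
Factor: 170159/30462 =2^(-1 )*3^( - 1)*11^1*31^1*499^1*5077^(- 1)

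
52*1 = 52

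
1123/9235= 1123/9235 = 0.12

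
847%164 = 27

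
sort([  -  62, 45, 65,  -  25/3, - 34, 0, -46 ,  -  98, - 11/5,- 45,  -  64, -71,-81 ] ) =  [ - 98,  -  81,-71 , - 64,-62,-46, - 45, - 34, -25/3,-11/5,  0, 45, 65]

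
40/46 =20/23 = 0.87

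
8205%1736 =1261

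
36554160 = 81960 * 446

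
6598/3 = 2199  +  1/3 = 2199.33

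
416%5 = 1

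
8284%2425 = 1009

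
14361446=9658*1487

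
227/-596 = -1+369/596 = - 0.38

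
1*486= 486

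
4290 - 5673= - 1383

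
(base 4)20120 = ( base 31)H9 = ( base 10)536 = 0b1000011000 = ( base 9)655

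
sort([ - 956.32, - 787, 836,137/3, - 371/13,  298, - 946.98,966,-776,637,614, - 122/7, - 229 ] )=[ - 956.32, -946.98, -787, - 776, - 229, -371/13,-122/7,137/3, 298, 614, 637,836,966 ] 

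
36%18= 0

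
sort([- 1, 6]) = [ - 1 , 6]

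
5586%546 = 126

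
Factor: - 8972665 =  - 5^1*13^1*138041^1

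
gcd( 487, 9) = 1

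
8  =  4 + 4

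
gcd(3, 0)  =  3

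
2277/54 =253/6 = 42.17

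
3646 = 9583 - 5937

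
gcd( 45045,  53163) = 99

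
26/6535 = 26/6535= 0.00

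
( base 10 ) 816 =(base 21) 1hi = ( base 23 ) 1cb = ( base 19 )24i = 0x330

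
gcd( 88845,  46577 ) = 1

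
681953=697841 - 15888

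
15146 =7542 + 7604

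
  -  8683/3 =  - 2895 + 2/3 = - 2894.33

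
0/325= 0 =0.00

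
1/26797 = 1/26797=0.00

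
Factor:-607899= - 3^1*97^1*2089^1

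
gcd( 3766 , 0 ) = 3766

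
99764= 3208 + 96556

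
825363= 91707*9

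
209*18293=3823237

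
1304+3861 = 5165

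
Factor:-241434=-2^1*  3^3*17^1*263^1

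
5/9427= 5/9427 = 0.00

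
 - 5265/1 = -5265  =  - 5265.00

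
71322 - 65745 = 5577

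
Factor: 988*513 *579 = 293462676 =2^2*3^4* 13^1*19^2 * 193^1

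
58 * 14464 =838912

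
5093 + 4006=9099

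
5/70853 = 5/70853=0.00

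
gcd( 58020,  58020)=58020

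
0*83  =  0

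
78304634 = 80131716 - 1827082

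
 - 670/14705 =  - 134/2941 = -0.05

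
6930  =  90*77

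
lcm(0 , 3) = 0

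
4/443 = 4/443 = 0.01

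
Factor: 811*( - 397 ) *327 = -3^1*109^1*397^1*811^1 = - 105283209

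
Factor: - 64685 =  - 5^1*17^1*761^1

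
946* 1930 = 1825780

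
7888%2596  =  100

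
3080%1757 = 1323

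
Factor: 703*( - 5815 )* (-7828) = 32000433460 = 2^2*5^1* 19^2*37^1*103^1*1163^1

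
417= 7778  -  7361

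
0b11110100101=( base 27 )2id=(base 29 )29E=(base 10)1957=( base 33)1qa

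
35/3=35/3 = 11.67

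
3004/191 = 3004/191=15.73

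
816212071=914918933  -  98706862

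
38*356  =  13528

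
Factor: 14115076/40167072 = 2^( - 3)*3^( - 2)*11^( - 1)* 31^(-1)*409^( - 1)*1069^1 * 3301^1 = 3528769/10041768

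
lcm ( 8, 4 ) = 8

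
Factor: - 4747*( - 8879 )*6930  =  292089888090 = 2^1 * 3^2*5^1*7^1*11^1*13^1 *47^1*101^1*683^1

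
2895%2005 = 890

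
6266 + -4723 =1543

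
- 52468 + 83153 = 30685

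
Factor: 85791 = 3^1 *28597^1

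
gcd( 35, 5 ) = 5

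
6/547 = 6/547 = 0.01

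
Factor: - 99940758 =- 2^1*3^1*16656793^1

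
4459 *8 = 35672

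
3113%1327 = 459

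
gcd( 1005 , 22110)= 1005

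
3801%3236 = 565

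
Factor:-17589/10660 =- 2^(  -  2)*3^1*5^( - 1)*11^1 = -33/20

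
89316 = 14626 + 74690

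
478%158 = 4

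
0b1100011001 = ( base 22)1e1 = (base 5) 11133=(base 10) 793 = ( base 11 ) 661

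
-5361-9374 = -14735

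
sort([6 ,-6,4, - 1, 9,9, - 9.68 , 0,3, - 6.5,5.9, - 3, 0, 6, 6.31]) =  [-9.68, - 6.5, - 6, - 3, - 1 , 0, 0, 3, 4 , 5.9,  6,6,6.31,9, 9]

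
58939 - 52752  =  6187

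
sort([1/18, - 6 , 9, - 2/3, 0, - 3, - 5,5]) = [ - 6,-5, - 3, - 2/3,0,1/18,5,9 ]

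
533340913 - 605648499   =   - 72307586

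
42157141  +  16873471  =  59030612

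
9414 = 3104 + 6310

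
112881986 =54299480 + 58582506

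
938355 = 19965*47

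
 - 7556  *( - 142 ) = 1072952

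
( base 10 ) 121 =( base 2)1111001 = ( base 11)100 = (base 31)3s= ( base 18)6D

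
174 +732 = 906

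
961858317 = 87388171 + 874470146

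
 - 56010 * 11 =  - 616110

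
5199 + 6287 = 11486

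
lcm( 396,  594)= 1188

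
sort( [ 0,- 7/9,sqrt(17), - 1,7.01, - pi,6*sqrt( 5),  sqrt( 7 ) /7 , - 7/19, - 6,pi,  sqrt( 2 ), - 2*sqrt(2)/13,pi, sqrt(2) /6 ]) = [ - 6 , - pi, - 1, - 7/9 ,-7/19, -2*sqrt (2 ) /13,0 , sqrt(2)/6, sqrt(7 ) /7,sqrt (2 ), pi,  pi,sqrt ( 17 ),7.01 , 6 *sqrt(5) ]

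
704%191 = 131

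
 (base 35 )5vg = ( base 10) 7226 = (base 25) BE1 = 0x1c3a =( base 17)1801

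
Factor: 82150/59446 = 41075/29723 = 5^2 * 31^1 * 53^1* 29723^ (-1 ) 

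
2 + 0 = 2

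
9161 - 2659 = 6502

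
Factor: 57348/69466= 28674/34733=2^1*3^5*47^( -1)*59^1*739^( -1) 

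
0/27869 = 0  =  0.00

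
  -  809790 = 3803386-4613176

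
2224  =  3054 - 830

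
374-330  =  44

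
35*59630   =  2087050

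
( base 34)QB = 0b1101111111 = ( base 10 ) 895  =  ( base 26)18B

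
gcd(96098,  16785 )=1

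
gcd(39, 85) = 1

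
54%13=2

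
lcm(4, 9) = 36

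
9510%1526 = 354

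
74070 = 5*14814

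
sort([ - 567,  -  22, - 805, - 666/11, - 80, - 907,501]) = [ - 907, - 805, - 567, - 80,-666/11 , - 22, 501]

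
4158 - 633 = 3525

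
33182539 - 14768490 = 18414049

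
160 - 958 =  - 798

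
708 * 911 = 644988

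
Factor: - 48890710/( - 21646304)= 24445355/10823152 = 2^( - 4 )*5^1*11^1*17^( - 1 )*39791^(-1)*444461^1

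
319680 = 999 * 320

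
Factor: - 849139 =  - 719^1*1181^1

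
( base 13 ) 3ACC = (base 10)8449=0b10000100000001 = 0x2101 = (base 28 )all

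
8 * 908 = 7264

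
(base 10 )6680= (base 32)6go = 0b1101000011000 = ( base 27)94b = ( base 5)203210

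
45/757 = 45/757 = 0.06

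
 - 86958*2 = -173916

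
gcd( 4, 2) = 2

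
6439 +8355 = 14794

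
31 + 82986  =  83017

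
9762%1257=963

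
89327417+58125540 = 147452957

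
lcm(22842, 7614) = 22842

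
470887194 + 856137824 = 1327025018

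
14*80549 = 1127686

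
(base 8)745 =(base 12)345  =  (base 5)3420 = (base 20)145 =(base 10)485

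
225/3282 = 75/1094=0.07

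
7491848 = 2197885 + 5293963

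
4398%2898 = 1500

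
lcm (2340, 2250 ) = 58500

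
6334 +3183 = 9517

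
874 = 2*437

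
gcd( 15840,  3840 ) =480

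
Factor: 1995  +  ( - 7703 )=-5708 = -2^2*1427^1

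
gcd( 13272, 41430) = 6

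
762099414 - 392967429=369131985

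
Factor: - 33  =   - 3^1*11^1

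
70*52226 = 3655820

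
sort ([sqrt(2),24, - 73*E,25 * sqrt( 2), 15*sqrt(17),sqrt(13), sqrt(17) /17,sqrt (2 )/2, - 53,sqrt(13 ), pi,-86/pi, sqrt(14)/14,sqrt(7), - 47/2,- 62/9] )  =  [ - 73*E,-53,  -  86/pi, - 47/2, - 62/9, sqrt(17 ) /17,sqrt ( 14) /14  ,  sqrt(2 )/2,sqrt( 2) , sqrt(7 ), pi, sqrt(13), sqrt(13 ), 24,25*sqrt( 2), 15*sqrt( 17)] 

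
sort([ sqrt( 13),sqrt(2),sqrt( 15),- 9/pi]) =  [ - 9/pi,sqrt( 2 ),sqrt (13 ), sqrt( 15)]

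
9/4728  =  3/1576 = 0.00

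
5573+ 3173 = 8746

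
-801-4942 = - 5743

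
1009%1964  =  1009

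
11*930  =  10230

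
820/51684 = 205/12921=0.02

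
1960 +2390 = 4350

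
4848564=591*8204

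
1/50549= 1/50549=0.00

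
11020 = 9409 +1611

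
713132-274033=439099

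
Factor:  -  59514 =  - 2^1*3^1*7^1*13^1*109^1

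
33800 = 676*50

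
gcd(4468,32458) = 2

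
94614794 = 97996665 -3381871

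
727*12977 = 9434279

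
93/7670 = 93/7670 = 0.01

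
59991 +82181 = 142172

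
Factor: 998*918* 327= 2^2*3^4 * 17^1*109^1 * 499^1 = 299585628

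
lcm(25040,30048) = 150240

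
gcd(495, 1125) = 45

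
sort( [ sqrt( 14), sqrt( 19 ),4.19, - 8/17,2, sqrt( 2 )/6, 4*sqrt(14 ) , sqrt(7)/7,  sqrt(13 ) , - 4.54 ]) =[ - 4.54, - 8/17 , sqrt(2 )/6, sqrt( 7 )/7,  2 , sqrt( 13), sqrt (14),4.19 , sqrt( 19 ),4*sqrt( 14 )] 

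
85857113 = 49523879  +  36333234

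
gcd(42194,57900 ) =2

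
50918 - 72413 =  - 21495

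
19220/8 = 2402 + 1/2  =  2402.50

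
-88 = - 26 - 62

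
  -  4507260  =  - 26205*172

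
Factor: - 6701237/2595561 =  -3^(-1)*593^( - 1)*617^1*1459^( - 1 )* 10861^1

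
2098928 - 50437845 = - 48338917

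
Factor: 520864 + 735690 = 2^1*13^1*31^1 * 1559^1 = 1256554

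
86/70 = 1 + 8/35 = 1.23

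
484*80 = 38720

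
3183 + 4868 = 8051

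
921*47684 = 43916964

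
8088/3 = 2696 = 2696.00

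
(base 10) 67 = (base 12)57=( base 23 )2L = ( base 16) 43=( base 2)1000011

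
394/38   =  197/19  =  10.37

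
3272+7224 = 10496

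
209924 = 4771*44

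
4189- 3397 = 792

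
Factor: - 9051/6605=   -  3^1*5^( - 1)*7^1*431^1*1321^(  -  1 )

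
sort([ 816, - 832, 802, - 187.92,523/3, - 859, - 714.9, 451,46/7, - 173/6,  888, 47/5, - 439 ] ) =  [ - 859,- 832, - 714.9,  -  439,-187.92, - 173/6,46/7, 47/5 , 523/3,451,802,816,888 ] 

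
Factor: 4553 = 29^1*157^1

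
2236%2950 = 2236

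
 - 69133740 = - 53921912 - 15211828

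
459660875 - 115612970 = 344047905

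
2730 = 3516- 786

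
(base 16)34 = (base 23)26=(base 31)1L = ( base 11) 48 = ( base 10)52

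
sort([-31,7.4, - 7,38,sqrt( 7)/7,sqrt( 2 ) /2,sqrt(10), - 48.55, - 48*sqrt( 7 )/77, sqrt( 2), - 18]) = [ - 48.55,  -  31, - 18,  -  7, - 48*sqrt(7) /77,  sqrt( 7) /7,sqrt ( 2)/2, sqrt(2 ) , sqrt (10),7.4 , 38]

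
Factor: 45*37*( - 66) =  - 109890 = - 2^1 * 3^3*5^1*11^1*37^1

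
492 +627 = 1119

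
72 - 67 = 5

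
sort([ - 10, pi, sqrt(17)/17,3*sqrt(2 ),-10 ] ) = [ - 10, - 10, sqrt(17)/17, pi,3 *sqrt (2 ) ] 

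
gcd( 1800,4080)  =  120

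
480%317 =163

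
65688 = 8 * 8211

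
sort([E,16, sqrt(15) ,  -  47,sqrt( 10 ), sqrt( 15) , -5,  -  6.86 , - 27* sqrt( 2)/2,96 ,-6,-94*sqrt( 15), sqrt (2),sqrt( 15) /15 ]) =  [  -  94*sqrt(15 ), - 47, - 27*sqrt( 2 ) /2,  -  6.86, - 6, - 5 , sqrt( 15 ) /15,sqrt(2),E, sqrt(10 ),sqrt( 15),sqrt( 15 ), 16 , 96] 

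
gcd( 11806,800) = 2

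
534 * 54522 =29114748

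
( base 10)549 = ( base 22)12l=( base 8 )1045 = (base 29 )ir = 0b1000100101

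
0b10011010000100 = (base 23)IEG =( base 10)9860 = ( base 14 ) 3844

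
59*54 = 3186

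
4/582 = 2/291 = 0.01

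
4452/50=89+1/25 = 89.04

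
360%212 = 148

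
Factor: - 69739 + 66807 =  - 2932 = - 2^2*733^1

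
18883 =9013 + 9870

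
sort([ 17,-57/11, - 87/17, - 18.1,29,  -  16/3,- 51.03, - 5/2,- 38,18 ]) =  [ - 51.03,- 38, - 18.1, - 16/3, - 57/11 , - 87/17 , - 5/2, 17, 18, 29 ]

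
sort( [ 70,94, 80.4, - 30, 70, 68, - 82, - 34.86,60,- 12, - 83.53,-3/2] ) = [  -  83.53, - 82, - 34.86,-30, - 12,-3/2, 60, 68, 70 , 70, 80.4, 94 ]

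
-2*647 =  - 1294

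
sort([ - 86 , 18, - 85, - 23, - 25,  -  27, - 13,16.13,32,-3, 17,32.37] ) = [  -  86, - 85,- 27, - 25, - 23 ,-13 ,  -  3,16.13, 17, 18, 32,32.37 ]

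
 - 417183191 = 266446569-683629760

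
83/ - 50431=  - 1  +  50348/50431  =  - 0.00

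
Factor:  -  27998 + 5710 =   -  22288=- 2^4 * 7^1 * 199^1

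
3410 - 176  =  3234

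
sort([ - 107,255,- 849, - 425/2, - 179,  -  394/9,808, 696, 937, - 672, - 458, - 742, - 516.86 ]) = [ - 849, - 742,-672, - 516.86, - 458, - 425/2 , - 179,  -  107, - 394/9, 255 , 696 , 808, 937 ]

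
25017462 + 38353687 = 63371149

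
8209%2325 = 1234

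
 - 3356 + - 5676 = - 9032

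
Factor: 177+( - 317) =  - 2^2 * 5^1*7^1 =- 140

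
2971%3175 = 2971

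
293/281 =293/281 = 1.04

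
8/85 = 8/85  =  0.09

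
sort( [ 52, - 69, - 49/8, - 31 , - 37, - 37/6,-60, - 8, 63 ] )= [ - 69, - 60,- 37,  -  31 , - 8, - 37/6 , - 49/8, 52,63] 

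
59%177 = 59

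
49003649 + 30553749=79557398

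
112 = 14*8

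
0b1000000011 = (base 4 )20003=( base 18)1AB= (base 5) 4030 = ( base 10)515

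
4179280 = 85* 49168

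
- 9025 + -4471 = -13496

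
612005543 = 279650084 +332355459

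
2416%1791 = 625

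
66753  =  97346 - 30593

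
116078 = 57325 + 58753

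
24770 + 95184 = 119954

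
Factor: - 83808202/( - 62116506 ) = 41904101/31058253 = 3^( - 2 )*19^1*29^1*59^1*1289^1*3450917^( - 1)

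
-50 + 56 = 6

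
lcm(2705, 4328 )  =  21640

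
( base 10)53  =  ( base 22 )29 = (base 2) 110101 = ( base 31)1M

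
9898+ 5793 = 15691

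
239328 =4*59832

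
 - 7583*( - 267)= 2024661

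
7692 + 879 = 8571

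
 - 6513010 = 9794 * ( - 665 )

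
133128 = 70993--62135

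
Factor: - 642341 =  - 7^2*13109^1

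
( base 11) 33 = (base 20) 1G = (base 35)11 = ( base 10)36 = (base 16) 24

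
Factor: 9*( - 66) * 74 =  - 43956 = - 2^2*3^3*11^1*37^1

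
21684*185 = 4011540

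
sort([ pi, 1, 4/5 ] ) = [ 4/5,1, pi]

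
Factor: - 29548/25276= -71^( - 1)*83^1 = -83/71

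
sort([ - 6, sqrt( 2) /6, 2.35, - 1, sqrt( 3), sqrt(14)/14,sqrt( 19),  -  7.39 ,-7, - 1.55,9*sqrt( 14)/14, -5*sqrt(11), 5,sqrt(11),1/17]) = [- 5*sqrt ( 11), - 7.39,- 7, - 6, - 1.55, - 1, 1/17, sqrt(2 ) /6, sqrt(14) /14,sqrt(3),2.35,  9*sqrt( 14) /14,  sqrt ( 11),  sqrt( 19), 5]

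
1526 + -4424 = - 2898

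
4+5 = 9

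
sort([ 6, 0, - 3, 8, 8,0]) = [ - 3, 0, 0, 6, 8,8 ]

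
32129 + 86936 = 119065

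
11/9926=11/9926 = 0.00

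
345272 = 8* 43159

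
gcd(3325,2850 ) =475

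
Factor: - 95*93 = -3^1*5^1*19^1*31^1 = - 8835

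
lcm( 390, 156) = 780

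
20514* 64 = 1312896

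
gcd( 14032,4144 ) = 16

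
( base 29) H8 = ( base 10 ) 501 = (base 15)236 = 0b111110101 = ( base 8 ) 765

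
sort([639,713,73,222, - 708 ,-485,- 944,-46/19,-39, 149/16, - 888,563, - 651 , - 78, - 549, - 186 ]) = [  -  944, - 888, - 708,-651, - 549, -485,-186,  -  78,-39, - 46/19,149/16,73,  222,563 , 639,713] 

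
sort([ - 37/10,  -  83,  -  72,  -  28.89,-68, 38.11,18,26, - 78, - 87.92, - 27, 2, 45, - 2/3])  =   [  -  87.92,  -  83,- 78,-72,  -  68, -28.89, - 27,  -  37/10, - 2/3 , 2, 18,26,38.11, 45 ] 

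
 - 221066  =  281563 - 502629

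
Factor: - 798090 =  - 2^1 *3^1*5^1*37^1 *719^1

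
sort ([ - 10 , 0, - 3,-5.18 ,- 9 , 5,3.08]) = [-10, -9,-5.18, - 3 , 0, 3.08,  5]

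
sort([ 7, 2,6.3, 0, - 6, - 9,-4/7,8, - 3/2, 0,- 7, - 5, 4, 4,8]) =[ - 9, - 7, - 6, - 5, - 3/2, - 4/7, 0, 0,2,4, 4  ,  6.3, 7, 8, 8 ]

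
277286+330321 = 607607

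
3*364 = 1092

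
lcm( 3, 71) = 213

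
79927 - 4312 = 75615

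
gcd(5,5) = 5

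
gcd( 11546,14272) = 2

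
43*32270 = 1387610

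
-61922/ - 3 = 61922/3=   20640.67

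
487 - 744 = - 257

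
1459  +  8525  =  9984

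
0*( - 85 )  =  0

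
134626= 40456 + 94170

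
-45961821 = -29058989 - 16902832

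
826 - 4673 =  - 3847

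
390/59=6 + 36/59 = 6.61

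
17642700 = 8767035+8875665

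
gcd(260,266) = 2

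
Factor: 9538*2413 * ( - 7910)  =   - 2^2 * 5^1*7^1*19^2*113^1*127^1* 251^1 = - 182050184540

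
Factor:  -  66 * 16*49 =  - 2^5*3^1*7^2*11^1  =  - 51744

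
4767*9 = 42903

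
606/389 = 1 + 217/389 =1.56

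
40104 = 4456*9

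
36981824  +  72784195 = 109766019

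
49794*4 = 199176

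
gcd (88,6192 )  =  8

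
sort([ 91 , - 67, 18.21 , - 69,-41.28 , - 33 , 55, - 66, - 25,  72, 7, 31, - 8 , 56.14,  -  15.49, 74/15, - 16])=[ - 69, - 67,-66, - 41.28, - 33, - 25, - 16, - 15.49, - 8, 74/15, 7, 18.21, 31,  55,56.14, 72,91 ] 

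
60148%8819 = 7234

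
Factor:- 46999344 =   -  2^4*3^1*7^1*43^1*3253^1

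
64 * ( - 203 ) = - 12992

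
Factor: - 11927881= - 7^1*1703983^1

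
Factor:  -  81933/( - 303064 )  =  2^( - 3 )*3^1*31^1*43^(-1)= 93/344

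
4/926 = 2/463 = 0.00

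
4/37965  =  4/37965 =0.00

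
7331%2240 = 611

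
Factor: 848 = 2^4*53^1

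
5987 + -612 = 5375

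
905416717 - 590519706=314897011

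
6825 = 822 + 6003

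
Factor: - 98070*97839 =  - 9595070730= - 2^1*3^3*5^1*7^2 * 467^1*1553^1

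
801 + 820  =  1621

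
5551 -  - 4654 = 10205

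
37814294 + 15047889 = 52862183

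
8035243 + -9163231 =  - 1127988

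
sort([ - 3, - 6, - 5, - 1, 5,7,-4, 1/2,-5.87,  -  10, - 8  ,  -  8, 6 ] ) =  [-10, -8,-8, - 6,-5.87, - 5,  -  4, - 3, - 1, 1/2, 5, 6, 7 ] 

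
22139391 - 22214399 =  - 75008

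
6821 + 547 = 7368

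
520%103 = 5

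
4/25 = 4/25 =0.16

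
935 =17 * 55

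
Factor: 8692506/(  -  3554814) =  - 1448751/592469  =  - 3^1*482917^1*592469^( - 1) 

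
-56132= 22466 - 78598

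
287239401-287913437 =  - 674036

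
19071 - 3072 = 15999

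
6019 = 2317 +3702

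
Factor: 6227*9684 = 60302268 = 2^2*3^2*13^1* 269^1*479^1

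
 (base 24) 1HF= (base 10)999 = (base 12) 6b3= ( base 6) 4343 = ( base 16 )3E7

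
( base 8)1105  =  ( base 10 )581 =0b1001000101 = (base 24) 105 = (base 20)191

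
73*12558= 916734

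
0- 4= - 4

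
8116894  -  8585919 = - 469025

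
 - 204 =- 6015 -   -  5811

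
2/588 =1/294 = 0.00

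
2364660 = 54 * 43790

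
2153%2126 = 27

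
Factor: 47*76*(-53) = -2^2* 19^1*47^1 * 53^1 = - 189316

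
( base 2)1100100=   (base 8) 144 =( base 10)100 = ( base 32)34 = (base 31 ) 37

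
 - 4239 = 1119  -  5358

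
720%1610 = 720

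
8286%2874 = 2538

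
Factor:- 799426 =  - 2^1*197^1*2029^1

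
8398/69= 121 + 49/69  =  121.71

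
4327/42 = 103 + 1/42  =  103.02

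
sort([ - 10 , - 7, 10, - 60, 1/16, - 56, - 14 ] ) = [ - 60, - 56, - 14, - 10,-7, 1/16, 10] 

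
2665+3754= 6419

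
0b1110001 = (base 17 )6b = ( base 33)3e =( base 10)113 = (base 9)135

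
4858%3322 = 1536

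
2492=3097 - 605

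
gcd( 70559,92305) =1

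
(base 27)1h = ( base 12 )38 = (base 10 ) 44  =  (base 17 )2a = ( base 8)54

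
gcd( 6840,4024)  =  8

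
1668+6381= 8049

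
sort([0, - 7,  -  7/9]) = [ - 7, - 7/9, 0]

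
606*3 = 1818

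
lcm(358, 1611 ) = 3222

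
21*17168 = 360528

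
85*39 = 3315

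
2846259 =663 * 4293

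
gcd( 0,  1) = 1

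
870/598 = 1 + 136/299=1.45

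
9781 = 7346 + 2435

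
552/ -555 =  -1 + 1/185 = - 0.99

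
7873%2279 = 1036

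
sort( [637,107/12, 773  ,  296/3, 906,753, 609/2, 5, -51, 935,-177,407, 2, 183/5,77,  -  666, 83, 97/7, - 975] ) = [ - 975, - 666, - 177, - 51  ,  2, 5,  107/12,97/7,183/5, 77,83, 296/3,609/2 , 407,  637,753, 773, 906  ,  935 ]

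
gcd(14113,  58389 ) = 1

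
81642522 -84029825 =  - 2387303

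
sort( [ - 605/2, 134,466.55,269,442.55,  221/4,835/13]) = [ - 605/2,221/4, 835/13, 134,  269 , 442.55,466.55]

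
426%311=115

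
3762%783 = 630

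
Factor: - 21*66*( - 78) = 2^2*3^3*7^1 * 11^1* 13^1=108108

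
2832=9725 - 6893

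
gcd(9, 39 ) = 3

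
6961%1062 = 589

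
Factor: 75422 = 2^1*43^1*877^1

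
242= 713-471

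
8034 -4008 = 4026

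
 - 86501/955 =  - 86501/955 = - 90.58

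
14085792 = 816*17262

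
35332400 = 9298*3800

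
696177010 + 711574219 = 1407751229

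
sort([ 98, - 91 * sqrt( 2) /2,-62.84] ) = [ - 91 * sqrt( 2 )/2,-62.84, 98]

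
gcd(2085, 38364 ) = 417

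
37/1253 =37/1253 = 0.03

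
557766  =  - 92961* (-6 ) 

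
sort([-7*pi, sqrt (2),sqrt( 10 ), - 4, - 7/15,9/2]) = [ - 7*pi, - 4, - 7/15, sqrt (2 ),sqrt( 10),9/2]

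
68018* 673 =45776114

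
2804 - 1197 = 1607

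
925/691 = 1 + 234/691 = 1.34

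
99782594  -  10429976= 89352618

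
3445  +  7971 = 11416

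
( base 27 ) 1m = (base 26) 1n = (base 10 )49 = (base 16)31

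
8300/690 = 12 + 2/69 = 12.03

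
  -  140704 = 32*( - 4397)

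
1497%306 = 273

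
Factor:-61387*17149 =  - 11^1*17^1* 23^1*157^1*1559^1 =- 1052725663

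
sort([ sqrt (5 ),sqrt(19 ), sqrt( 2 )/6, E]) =[sqrt( 2)/6, sqrt( 5 ),E,sqrt( 19 ) ]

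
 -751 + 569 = - 182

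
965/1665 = 193/333 = 0.58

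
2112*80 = 168960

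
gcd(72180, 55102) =2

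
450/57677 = 450/57677 = 0.01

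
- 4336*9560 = - 41452160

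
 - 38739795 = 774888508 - 813628303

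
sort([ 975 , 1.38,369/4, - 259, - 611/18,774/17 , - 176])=[-259, - 176,  -  611/18,1.38,774/17,369/4,975]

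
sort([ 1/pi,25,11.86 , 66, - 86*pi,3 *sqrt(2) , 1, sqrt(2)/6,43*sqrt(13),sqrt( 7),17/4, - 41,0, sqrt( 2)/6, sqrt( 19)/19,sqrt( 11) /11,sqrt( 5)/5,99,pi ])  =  [ - 86 * pi,-41,0,sqrt( 19 ) /19, sqrt(2)/6,sqrt(2)/6, sqrt( 11) /11,1/pi, sqrt(5) /5, 1,  sqrt( 7 ),pi,3*sqrt( 2 ),17/4,  11.86,25,66, 99, 43*sqrt ( 13) ]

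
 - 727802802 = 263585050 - 991387852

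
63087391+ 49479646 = 112567037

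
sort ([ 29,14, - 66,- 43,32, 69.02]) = [ - 66, - 43, 14, 29,  32, 69.02]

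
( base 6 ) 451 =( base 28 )67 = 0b10101111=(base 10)175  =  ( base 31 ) 5k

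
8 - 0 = 8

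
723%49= 37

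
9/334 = 9/334 =0.03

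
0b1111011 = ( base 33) 3o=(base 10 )123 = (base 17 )74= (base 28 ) 4B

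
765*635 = 485775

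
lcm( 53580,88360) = 5036520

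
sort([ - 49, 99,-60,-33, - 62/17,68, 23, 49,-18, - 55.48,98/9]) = [-60, - 55.48,-49, - 33,-18, - 62/17,  98/9,23, 49,  68,  99] 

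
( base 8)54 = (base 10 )44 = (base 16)2c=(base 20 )24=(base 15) 2e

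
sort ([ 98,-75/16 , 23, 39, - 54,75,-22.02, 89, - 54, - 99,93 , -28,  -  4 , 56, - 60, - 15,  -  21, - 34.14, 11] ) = [ - 99 , - 60,  -  54, - 54, - 34.14,  -  28,  -  22.02,-21, - 15, - 75/16, - 4, 11,  23,39, 56,75, 89, 93, 98]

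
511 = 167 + 344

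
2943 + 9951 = 12894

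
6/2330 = 3/1165 = 0.00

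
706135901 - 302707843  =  403428058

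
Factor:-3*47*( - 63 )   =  3^3*7^1*47^1 = 8883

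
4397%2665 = 1732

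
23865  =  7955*3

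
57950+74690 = 132640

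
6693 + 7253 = 13946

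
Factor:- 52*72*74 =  - 277056 = - 2^6 * 3^2*13^1*37^1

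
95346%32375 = 30596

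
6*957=5742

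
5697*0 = 0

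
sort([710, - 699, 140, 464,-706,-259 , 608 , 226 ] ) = [ - 706  , - 699 , - 259,140,  226,464, 608,710] 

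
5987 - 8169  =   -2182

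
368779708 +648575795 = 1017355503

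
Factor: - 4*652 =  - 2608 = - 2^4*163^1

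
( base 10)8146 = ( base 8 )17722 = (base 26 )C18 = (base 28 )AAQ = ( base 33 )7FS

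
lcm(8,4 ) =8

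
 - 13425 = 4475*( -3 ) 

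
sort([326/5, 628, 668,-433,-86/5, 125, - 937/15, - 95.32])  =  [ - 433, - 95.32, - 937/15, - 86/5 , 326/5, 125,628 , 668]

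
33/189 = 11/63 = 0.17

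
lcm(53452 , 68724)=481068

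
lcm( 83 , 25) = 2075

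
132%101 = 31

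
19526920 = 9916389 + 9610531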